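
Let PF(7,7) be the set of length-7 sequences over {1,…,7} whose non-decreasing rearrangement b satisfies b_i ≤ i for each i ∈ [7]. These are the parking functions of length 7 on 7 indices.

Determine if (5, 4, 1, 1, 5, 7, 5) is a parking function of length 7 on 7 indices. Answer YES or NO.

NO

Rearranged: b = (1, 1, 4, 5, 5, 5, 7).
  b_1=1 ≤ 1
  b_2=1 ≤ 2
  b_3=4 > 3
  fails at i=3 ⇒ NO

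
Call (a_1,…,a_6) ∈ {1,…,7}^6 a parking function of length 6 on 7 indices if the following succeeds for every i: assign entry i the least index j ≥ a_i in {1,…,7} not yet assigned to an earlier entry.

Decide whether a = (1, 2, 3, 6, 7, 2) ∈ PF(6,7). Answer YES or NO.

Order a: b = (1, 2, 2, 3, 6, 7).
  b_1=1 ≤ 2
  b_2=2 ≤ 3
  b_3=2 ≤ 4
  b_4=3 ≤ 5
  b_5=6 ≤ 6
  b_6=7 ≤ 7
All bounds hold ⇒ YES

YES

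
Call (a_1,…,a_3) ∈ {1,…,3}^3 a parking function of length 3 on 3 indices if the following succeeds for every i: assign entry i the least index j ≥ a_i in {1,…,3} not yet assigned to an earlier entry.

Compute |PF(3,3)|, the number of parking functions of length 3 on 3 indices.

16

|PF| = (3+1−3)·(3+1)^{3−1} = 1·16 = 16 [KW]
Check (2,1,3) → sorted (1,2,3): b_i ≤ i ∀i, a PF.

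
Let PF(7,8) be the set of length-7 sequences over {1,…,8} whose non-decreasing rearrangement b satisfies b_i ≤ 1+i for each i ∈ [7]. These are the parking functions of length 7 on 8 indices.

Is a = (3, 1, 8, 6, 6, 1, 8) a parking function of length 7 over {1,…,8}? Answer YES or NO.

Rearranged: b = (1, 1, 3, 6, 6, 8, 8).
  b_1=1 ≤ 2
  b_2=1 ≤ 3
  b_3=3 ≤ 4
  b_4=6 > 5
  fails at i=4 ⇒ NO

NO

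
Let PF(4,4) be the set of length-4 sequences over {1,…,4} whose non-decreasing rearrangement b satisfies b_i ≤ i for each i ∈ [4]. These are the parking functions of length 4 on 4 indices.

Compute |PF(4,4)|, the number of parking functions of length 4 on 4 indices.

#PF = (4−4+1)·(4+1)^(4−1) = 1×125 = 125 [KW]
One tuple (1,2,4,3) → sorted (1,2,3,4): b_i ≤ i ∀i, a PF.

125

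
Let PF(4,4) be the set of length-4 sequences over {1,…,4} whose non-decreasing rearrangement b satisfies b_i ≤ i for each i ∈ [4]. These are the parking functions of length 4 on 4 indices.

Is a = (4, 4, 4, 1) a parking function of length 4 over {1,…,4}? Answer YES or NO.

NO

Sorted: b = (1, 4, 4, 4).
  b_1=1 ≤ 1
  b_2=4 > 2
  fails at i=2 ⇒ NO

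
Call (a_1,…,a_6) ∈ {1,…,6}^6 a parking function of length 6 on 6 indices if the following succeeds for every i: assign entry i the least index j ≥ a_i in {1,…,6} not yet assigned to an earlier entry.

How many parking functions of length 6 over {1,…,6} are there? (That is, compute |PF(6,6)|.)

16807

|PF| = (7−6)·7^(6−1) = 1·16807 = 16807
One tuple (4,6,3,3,1,2) → sorted (1,2,3,3,4,6): b_i ≤ i ∀i, a PF.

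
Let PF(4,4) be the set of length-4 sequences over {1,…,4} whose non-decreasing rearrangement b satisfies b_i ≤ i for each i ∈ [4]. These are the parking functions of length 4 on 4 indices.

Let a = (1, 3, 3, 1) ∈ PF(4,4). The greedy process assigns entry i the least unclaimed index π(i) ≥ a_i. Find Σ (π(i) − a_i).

2

Σπ = 10 ({1..4} each once); Σa = 1+3+3+1 = 8; disp = 10−8 = 2.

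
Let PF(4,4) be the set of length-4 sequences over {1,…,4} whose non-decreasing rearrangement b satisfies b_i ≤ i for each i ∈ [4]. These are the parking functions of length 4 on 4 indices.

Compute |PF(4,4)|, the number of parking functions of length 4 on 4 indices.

|PF(4,4)| = (5−4)·5^(4−1) = 1×125 = 125
Check (1,2,1,1) → sorted (1,1,1,2): b_i ≤ i ∀i, a PF.

125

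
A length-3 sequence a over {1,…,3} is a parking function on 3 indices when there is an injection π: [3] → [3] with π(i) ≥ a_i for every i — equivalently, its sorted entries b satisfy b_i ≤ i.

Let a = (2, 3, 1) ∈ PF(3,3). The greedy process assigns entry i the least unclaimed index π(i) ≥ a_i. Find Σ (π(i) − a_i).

Σπ = 6 ({1..3} each once); Σa = 2+3+1 = 6; disp = 6−6 = 0.

0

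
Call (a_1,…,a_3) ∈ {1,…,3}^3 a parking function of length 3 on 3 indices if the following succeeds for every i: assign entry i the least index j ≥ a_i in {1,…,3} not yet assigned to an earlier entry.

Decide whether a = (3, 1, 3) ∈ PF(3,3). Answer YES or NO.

NO

Order a: b = (1, 3, 3).
  b_1=1 ≤ 1
  b_2=3 > 2
  fails at i=2 ⇒ NO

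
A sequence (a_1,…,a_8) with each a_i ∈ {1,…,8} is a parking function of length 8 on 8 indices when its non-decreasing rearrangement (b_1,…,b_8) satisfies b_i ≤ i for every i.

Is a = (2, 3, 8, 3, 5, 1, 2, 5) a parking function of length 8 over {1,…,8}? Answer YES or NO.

YES

Sorted: b = (1, 2, 2, 3, 3, 5, 5, 8).
  b_1=1 ≤ 1
  b_2=2 ≤ 2
  b_3=2 ≤ 3
  b_4=3 ≤ 4
  b_5=3 ≤ 5
  b_6=5 ≤ 6
  b_7=5 ≤ 7
  b_8=8 ≤ 8
All bounds hold ⇒ YES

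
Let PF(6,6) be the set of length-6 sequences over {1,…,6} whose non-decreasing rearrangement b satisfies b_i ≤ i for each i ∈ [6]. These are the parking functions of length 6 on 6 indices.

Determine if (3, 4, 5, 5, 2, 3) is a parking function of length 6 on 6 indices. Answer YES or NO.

Order a: b = (2, 3, 3, 4, 5, 5).
  b_1=2 > 1
  fails at i=1 ⇒ NO

NO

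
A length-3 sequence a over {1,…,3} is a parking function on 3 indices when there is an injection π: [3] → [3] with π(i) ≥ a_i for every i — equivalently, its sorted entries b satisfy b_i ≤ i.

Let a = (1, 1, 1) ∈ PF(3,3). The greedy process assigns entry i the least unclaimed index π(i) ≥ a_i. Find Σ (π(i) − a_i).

Σπ = 3·4/2 = 6 (π permutes [3]); Σa = 1+1+1 = 3; disp = 6−3 = 3.

3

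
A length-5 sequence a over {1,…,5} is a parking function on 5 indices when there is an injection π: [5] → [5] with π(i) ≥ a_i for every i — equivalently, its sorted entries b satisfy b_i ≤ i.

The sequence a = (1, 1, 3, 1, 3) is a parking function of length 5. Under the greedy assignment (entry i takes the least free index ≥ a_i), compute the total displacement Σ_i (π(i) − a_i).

Σπ(i) = 1+…+5 = 15; Σa = 1+1+3+1+3 = 9; disp = 15−9 = 6.

6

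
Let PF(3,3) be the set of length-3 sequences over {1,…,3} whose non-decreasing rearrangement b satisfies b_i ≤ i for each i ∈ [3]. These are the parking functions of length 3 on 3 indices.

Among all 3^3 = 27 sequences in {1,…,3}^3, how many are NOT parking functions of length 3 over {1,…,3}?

11

Count = 1·4^2 = 1×16 = 16 (Pollak)
Check (3,3,2) → sorted (2,3,3): b_1=2>1, not a PF.
Total 27; non-PF = 27−16 = 11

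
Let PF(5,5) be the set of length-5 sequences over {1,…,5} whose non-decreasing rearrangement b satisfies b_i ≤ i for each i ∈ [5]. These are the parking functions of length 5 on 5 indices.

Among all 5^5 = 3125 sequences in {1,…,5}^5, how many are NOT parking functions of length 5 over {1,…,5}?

1829

|PF| = (5+1−5)·(5+1)^{5−1} = 1·1296 = 1296 [KW]
One tuple (2,4,4,5,4) → sorted (2,4,4,4,5): b_1=2>1, not a PF.
Total 3125; non-PF = 3125−1296 = 1829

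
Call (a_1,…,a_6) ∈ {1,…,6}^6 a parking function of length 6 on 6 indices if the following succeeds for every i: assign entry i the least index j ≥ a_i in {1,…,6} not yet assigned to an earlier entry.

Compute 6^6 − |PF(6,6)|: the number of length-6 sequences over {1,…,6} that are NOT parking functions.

Count = 1·7^5 = 1 · 16807 = 16807 (Pollak)
One tuple (2,5,2,4,6,6) → sorted (2,2,4,5,6,6): b_1=2>1, not a PF.
Total 46656; non-PF = 46656−16807 = 29849

29849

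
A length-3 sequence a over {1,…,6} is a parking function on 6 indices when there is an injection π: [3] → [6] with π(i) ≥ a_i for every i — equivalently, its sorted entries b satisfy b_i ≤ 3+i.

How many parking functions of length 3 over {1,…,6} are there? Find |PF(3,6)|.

196

|PF| = (6+1−3)·(6+1)^{3−1} = 4 · 49 = 196 (Konheim–Weiss)
E.g. (5,4,4) → sorted (4,4,5): b_i ≤ 3+i ∀i, a PF.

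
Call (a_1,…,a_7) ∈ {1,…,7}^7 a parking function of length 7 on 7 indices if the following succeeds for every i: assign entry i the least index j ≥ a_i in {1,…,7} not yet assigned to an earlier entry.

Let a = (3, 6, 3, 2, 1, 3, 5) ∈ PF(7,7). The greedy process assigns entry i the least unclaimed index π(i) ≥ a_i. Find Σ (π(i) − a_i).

5

Σπ(i) = 1+…+7 = 28; Σa = 3+6+3+2+1+3+5 = 23; disp = 28−23 = 5.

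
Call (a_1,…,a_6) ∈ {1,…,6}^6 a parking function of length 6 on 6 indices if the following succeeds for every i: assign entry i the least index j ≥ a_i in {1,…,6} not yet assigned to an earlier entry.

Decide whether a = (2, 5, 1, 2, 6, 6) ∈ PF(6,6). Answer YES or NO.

Order a: b = (1, 2, 2, 5, 6, 6).
  b_1=1 ≤ 1
  b_2=2 ≤ 2
  b_3=2 ≤ 3
  b_4=5 > 4
  fails at i=4 ⇒ NO

NO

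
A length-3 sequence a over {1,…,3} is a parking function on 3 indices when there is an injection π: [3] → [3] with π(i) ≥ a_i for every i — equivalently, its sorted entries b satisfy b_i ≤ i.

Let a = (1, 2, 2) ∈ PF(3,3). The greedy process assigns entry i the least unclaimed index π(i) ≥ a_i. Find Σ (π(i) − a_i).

Σπ = 6 ({1..3} each once); Σa = 1+2+2 = 5; disp = 6−5 = 1.

1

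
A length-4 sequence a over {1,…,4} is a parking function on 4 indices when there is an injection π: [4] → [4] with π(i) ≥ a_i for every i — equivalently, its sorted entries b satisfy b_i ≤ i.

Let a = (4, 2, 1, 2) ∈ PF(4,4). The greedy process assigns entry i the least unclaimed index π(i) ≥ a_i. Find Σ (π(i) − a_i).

1

Σπ = 4·5/2 = 10 (π permutes [4]); Σa = 4+2+1+2 = 9; disp = 10−9 = 1.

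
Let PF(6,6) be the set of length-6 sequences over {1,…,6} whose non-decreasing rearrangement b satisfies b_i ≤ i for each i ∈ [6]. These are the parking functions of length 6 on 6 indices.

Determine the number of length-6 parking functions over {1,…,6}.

16807

|PF(6,6)| = 1·7^5 = 1·16807 = 16807 (Konheim–Weiss)
E.g. (1,2,5,1,1,3) → sorted (1,1,1,2,3,5): b_i ≤ i ∀i, a PF.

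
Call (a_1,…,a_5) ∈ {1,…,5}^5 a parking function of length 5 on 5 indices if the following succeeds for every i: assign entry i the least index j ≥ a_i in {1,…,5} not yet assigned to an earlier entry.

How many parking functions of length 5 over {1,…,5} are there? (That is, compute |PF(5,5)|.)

1296

Count = (5−5+1)·(5+1)^(5−1) = 1 · 1296 = 1296 (Pollak)
E.g. (1,2,4,2,2) → sorted (1,2,2,2,4): b_i ≤ i ∀i, a PF.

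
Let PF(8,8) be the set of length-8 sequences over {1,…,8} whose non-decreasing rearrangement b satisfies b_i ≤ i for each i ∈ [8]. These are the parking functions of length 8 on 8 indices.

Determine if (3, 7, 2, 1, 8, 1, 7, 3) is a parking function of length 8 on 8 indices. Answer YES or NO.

NO

Rearranged: b = (1, 1, 2, 3, 3, 7, 7, 8).
  b_1=1 ≤ 1
  b_2=1 ≤ 2
  b_3=2 ≤ 3
  b_4=3 ≤ 4
  b_5=3 ≤ 5
  b_6=7 > 6
  fails at i=6 ⇒ NO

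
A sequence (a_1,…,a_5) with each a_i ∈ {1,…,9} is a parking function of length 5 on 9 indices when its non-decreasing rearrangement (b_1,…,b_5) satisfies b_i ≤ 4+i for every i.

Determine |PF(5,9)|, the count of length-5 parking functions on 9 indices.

#PF = (9+1−5)·(9+1)^{5−1} = 5×10000 = 50000
E.g. (1,6,4,5,8) → sorted (1,4,5,6,8): b_i ≤ 4+i ∀i, a PF.

50000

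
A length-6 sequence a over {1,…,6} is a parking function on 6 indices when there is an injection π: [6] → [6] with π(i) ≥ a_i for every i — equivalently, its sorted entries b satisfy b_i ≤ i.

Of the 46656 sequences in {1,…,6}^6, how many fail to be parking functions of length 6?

29849

Count = (6−6+1)·(6+1)^(6−1) = 1 · 16807 = 16807
One tuple (3,6,6,5,3,6) → sorted (3,3,5,6,6,6): b_1=3>1, not a PF.
6^6 − 16807 = 46656 − 16807 = 29849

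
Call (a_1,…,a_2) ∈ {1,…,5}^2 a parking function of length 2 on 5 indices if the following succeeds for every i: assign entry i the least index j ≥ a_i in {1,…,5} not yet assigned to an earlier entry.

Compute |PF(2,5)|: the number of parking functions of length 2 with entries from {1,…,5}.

|PF| = (5+1−2)·(5+1)^{2−1} = 4·6 = 24 (Konheim–Weiss)
E.g. (5,3) → sorted (3,5): b_i ≤ 3+i ∀i, a PF.

24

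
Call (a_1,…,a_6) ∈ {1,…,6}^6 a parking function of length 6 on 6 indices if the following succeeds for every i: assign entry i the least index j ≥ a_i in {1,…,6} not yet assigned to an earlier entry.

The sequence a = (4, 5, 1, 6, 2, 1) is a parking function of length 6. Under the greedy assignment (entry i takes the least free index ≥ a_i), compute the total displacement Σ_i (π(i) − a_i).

2

Σπ(i) = 1+…+6 = 21; Σa = 4+5+1+6+2+1 = 19; disp = 21−19 = 2.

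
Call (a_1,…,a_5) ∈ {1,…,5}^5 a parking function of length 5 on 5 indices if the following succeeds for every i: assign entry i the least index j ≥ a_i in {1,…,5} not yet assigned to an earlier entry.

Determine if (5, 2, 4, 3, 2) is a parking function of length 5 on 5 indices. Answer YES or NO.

Rearranged: b = (2, 2, 3, 4, 5).
  b_1=2 > 1
  fails at i=1 ⇒ NO

NO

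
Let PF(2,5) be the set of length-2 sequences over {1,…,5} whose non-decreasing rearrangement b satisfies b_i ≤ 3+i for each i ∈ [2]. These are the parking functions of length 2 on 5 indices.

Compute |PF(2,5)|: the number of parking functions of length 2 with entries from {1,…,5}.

24

Count = 4·6^1 = 4 · 6 = 24
Check (1,5) → sorted (1,5): b_i ≤ 3+i ∀i, a PF.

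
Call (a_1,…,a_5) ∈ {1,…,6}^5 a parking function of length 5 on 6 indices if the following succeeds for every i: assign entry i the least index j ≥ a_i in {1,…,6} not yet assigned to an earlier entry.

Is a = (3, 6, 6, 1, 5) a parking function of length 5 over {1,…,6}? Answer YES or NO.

Rearranged: b = (1, 3, 5, 6, 6).
  b_1=1 ≤ 2
  b_2=3 ≤ 3
  b_3=5 > 4
  fails at i=3 ⇒ NO

NO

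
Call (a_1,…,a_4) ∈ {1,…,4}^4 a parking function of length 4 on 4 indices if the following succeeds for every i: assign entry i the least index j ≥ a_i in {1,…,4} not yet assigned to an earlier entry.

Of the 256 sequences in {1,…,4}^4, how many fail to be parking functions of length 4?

131

Count = (4+1−4)·(4+1)^{4−1} = 1·125 = 125 [KW]
Example (4,4,4,2) → sorted (2,4,4,4): b_1=2>1, not a PF.
Total 256; non-PF = 256−125 = 131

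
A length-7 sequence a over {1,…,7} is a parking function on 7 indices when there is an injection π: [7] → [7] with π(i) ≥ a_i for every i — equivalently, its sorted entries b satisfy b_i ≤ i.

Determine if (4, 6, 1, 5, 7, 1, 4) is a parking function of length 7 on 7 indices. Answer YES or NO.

Sorted: b = (1, 1, 4, 4, 5, 6, 7).
  b_1=1 ≤ 1
  b_2=1 ≤ 2
  b_3=4 > 3
  fails at i=3 ⇒ NO

NO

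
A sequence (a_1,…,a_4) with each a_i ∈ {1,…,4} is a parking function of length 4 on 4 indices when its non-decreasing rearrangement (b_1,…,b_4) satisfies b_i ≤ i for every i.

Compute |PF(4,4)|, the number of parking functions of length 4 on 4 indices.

125

|PF(4,4)| = (4−4+1)·(4+1)^(4−1) = 1 · 125 = 125 (Konheim–Weiss)
Example (4,3,2,1) → sorted (1,2,3,4): b_i ≤ i ∀i, a PF.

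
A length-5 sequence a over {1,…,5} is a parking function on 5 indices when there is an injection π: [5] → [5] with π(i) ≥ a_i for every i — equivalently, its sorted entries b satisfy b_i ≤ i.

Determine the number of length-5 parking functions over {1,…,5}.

#PF = (5+1−5)·(5+1)^{5−1} = 1 · 1296 = 1296 (Konheim–Weiss)
E.g. (4,2,1,2,5) → sorted (1,2,2,4,5): b_i ≤ i ∀i, a PF.

1296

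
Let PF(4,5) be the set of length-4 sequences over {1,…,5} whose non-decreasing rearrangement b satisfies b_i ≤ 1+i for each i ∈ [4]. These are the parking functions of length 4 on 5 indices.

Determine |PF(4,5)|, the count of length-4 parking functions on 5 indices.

432

|PF| = 2·6^3 = 2 · 216 = 432 (Konheim–Weiss)
Check (1,5,1,3) → sorted (1,1,3,5): b_i ≤ 1+i ∀i, a PF.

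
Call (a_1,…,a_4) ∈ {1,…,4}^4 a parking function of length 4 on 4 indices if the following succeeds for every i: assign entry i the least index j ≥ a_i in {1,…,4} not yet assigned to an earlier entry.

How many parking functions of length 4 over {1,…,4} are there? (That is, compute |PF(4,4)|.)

Count = (4+1−4)·(4+1)^{4−1} = 1 · 125 = 125 (Konheim–Weiss)
Check (4,3,2,1) → sorted (1,2,3,4): b_i ≤ i ∀i, a PF.

125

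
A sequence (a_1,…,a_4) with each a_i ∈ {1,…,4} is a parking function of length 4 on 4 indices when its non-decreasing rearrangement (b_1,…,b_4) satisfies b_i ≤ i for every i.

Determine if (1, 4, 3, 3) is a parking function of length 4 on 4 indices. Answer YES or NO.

Sorted: b = (1, 3, 3, 4).
  b_1=1 ≤ 1
  b_2=3 > 2
  fails at i=2 ⇒ NO

NO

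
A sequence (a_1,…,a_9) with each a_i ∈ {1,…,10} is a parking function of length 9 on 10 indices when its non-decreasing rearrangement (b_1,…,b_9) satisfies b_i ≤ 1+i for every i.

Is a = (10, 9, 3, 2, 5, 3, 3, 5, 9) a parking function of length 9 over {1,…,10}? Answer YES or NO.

Order a: b = (2, 3, 3, 3, 5, 5, 9, 9, 10).
  b_1=2 ≤ 2
  b_2=3 ≤ 3
  b_3=3 ≤ 4
  b_4=3 ≤ 5
  b_5=5 ≤ 6
  b_6=5 ≤ 7
  b_7=9 > 8
  fails at i=7 ⇒ NO

NO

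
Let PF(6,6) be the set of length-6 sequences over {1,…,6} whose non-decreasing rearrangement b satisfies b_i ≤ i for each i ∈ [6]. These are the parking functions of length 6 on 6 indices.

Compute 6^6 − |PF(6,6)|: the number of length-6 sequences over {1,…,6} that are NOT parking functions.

#PF = (6+1−6)·(6+1)^{6−1} = 1×16807 = 16807 [KW]
One tuple (5,5,2,3,2,2) → sorted (2,2,2,3,5,5): b_1=2>1, not a PF.
So 46656 − 16807 = 29849 fail.

29849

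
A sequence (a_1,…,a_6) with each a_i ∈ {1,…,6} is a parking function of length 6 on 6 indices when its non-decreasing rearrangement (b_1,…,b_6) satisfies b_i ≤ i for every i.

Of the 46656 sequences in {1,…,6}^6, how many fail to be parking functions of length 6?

29849

|PF(6,6)| = 1·7^5 = 1 · 16807 = 16807 (Konheim–Weiss)
E.g. (6,4,5,4,5,6) → sorted (4,4,5,5,6,6): b_1=4>1, not a PF.
So 46656 − 16807 = 29849 fail.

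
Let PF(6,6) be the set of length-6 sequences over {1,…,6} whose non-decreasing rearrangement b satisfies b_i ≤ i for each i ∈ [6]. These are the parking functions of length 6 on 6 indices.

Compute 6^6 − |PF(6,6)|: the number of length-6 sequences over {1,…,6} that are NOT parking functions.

#PF = (6−6+1)·(6+1)^(6−1) = 1 · 16807 = 16807 [KW]
One tuple (3,5,6,2,4,4) → sorted (2,3,4,4,5,6): b_1=2>1, not a PF.
So 46656 − 16807 = 29849 fail.

29849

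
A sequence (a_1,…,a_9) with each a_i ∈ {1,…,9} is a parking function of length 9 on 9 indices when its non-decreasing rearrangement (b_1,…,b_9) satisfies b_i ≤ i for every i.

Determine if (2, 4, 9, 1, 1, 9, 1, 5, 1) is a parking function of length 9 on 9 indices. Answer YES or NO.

NO

Order a: b = (1, 1, 1, 1, 2, 4, 5, 9, 9).
  b_1=1 ≤ 1
  b_2=1 ≤ 2
  b_3=1 ≤ 3
  b_4=1 ≤ 4
  b_5=2 ≤ 5
  b_6=4 ≤ 6
  b_7=5 ≤ 7
  b_8=9 > 8
  fails at i=8 ⇒ NO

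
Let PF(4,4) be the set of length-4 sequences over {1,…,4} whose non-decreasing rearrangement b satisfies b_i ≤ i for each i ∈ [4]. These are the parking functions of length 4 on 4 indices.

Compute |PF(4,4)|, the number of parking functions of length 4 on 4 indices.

125

Count = 1·5^3 = 1 · 125 = 125 [KW]
Example (1,3,4,1) → sorted (1,1,3,4): b_i ≤ i ∀i, a PF.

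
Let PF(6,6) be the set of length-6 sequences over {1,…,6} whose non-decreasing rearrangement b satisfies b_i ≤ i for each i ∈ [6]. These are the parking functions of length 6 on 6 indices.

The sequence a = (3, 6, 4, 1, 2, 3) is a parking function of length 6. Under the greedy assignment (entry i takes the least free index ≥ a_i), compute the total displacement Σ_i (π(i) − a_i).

Σπ = 6·7/2 = 21 (π permutes [6]); Σa = 3+6+4+1+2+3 = 19; disp = 21−19 = 2.

2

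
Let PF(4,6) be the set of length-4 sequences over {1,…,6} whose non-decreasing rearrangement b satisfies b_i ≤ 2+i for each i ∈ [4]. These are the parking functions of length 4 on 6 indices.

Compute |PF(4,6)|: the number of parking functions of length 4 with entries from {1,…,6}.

|PF(4,6)| = 3·7^3 = 3·343 = 1029 (Pollak)
Example (5,5,4,2) → sorted (2,4,5,5): b_i ≤ 2+i ∀i, a PF.

1029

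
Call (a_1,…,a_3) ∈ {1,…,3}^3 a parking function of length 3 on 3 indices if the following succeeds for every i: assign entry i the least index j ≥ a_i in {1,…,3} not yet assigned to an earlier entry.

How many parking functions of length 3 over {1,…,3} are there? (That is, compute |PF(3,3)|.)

16

|PF(3,3)| = 1·4^2 = 1·16 = 16 [KW]
One tuple (1,2,1) → sorted (1,1,2): b_i ≤ i ∀i, a PF.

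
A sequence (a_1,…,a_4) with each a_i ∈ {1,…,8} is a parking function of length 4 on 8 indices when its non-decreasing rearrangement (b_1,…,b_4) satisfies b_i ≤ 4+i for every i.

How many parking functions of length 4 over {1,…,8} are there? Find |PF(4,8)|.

Count = (8+1−4)·(8+1)^{4−1} = 5·729 = 3645 (Konheim–Weiss)
E.g. (5,5,5,3) → sorted (3,5,5,5): b_i ≤ 4+i ∀i, a PF.

3645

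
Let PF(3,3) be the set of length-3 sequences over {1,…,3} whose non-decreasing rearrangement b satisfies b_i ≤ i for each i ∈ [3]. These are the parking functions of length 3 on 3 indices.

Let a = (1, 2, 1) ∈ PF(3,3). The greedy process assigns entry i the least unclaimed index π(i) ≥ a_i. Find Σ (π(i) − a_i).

2

Σπ = 3·4/2 = 6 (π permutes [3]); Σa = 1+2+1 = 4; disp = 6−4 = 2.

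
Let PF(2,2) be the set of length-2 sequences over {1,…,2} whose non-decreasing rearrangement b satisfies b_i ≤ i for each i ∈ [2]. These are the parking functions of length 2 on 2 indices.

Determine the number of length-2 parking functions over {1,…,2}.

|PF(2,2)| = (3−2)·3^(2−1) = 1 · 3 = 3 [KW]
E.g. (1,2) → sorted (1,2): b_i ≤ i ∀i, a PF.

3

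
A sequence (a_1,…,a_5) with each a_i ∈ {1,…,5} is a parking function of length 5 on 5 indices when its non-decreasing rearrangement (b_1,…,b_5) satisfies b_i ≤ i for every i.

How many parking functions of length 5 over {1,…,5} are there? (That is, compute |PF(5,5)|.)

|PF(5,5)| = (5+1−5)·(5+1)^{5−1} = 1×1296 = 1296 [KW]
Example (1,3,1,5,1) → sorted (1,1,1,3,5): b_i ≤ i ∀i, a PF.

1296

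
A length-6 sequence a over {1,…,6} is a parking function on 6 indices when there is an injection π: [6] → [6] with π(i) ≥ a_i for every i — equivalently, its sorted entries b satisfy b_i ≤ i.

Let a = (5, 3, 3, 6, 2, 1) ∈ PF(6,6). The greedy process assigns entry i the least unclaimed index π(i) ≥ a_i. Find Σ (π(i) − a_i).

1

Σπ = 6·7/2 = 21 (π permutes [6]); Σa = 5+3+3+6+2+1 = 20; disp = 21−20 = 1.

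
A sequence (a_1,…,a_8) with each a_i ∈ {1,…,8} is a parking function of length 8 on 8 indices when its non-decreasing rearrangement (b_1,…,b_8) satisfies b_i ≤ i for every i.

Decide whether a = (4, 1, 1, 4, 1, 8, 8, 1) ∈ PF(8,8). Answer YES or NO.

NO

Sorted: b = (1, 1, 1, 1, 4, 4, 8, 8).
  b_1=1 ≤ 1
  b_2=1 ≤ 2
  b_3=1 ≤ 3
  b_4=1 ≤ 4
  b_5=4 ≤ 5
  b_6=4 ≤ 6
  b_7=8 > 7
  fails at i=7 ⇒ NO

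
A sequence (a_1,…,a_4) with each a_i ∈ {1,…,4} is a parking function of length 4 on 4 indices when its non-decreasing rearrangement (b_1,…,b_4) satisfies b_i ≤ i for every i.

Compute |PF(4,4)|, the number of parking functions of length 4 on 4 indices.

#PF = 1·5^3 = 1×125 = 125 (Pollak)
E.g. (2,1,2,2) → sorted (1,2,2,2): b_i ≤ i ∀i, a PF.

125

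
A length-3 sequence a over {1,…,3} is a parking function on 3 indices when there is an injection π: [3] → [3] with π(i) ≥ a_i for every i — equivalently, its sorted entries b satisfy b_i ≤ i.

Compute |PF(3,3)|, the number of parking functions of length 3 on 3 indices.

16

#PF = (3−3+1)·(3+1)^(3−1) = 1×16 = 16 (Konheim–Weiss)
One tuple (1,1,1) → sorted (1,1,1): b_i ≤ i ∀i, a PF.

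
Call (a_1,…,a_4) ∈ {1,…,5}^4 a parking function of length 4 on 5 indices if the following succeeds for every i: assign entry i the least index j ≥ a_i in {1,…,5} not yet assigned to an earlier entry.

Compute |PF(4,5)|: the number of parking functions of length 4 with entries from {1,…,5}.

Count = (5+1−4)·(5+1)^{4−1} = 2·216 = 432 [KW]
Check (1,1,2,1) → sorted (1,1,1,2): b_i ≤ 1+i ∀i, a PF.

432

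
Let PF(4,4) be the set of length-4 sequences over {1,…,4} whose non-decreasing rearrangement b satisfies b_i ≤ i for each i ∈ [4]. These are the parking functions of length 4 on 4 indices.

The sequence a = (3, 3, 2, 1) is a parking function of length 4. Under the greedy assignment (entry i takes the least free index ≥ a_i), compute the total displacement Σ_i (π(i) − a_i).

Σπ = 4·5/2 = 10 (π permutes [4]); Σa = 3+3+2+1 = 9; disp = 10−9 = 1.

1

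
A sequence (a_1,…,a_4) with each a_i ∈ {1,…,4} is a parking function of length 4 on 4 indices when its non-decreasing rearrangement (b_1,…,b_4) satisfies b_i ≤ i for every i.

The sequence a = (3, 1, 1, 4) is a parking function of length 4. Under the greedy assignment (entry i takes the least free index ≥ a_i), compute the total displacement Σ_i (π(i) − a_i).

1

Σπ = 4·5/2 = 10 (π permutes [4]); Σa = 3+1+1+4 = 9; disp = 10−9 = 1.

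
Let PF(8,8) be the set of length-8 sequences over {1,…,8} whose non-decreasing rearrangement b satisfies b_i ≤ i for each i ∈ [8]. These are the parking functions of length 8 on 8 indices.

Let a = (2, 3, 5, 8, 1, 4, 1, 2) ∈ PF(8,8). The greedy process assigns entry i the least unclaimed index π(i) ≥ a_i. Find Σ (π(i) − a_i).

10

Σπ = 8·9/2 = 36 (π permutes [8]); Σa = 2+3+5+8+1+4+1+2 = 26; disp = 36−26 = 10.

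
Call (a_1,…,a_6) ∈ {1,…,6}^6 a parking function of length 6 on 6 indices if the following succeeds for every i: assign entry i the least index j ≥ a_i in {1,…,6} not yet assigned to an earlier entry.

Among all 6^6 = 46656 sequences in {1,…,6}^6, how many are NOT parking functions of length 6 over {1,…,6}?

#PF = (6−6+1)·(6+1)^(6−1) = 1 · 16807 = 16807
Example (4,4,3,5,6,5) → sorted (3,4,4,5,5,6): b_1=3>1, not a PF.
Total 46656; non-PF = 46656−16807 = 29849

29849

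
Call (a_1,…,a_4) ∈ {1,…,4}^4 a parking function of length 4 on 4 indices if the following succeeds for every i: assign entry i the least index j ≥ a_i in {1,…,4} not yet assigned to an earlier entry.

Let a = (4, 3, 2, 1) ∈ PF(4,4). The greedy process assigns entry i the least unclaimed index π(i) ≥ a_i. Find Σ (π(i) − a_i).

Σπ = 4·5/2 = 10 (π permutes [4]); Σa = 4+3+2+1 = 10; disp = 10−10 = 0.

0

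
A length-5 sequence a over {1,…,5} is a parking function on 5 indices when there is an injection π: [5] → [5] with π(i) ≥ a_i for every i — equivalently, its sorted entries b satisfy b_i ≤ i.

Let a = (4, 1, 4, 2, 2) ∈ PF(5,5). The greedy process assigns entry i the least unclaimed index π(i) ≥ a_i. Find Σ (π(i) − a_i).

Σπ = 5·6/2 = 15 (π permutes [5]); Σa = 4+1+4+2+2 = 13; disp = 15−13 = 2.

2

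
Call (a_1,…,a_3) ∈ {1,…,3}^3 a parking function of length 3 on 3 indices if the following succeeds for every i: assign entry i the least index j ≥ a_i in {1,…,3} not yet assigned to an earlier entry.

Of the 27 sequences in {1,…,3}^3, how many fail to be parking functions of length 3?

11

Count = (3−3+1)·(3+1)^(3−1) = 1 · 16 = 16
Example (2,3,3) → sorted (2,3,3): b_1=2>1, not a PF.
Total 27; non-PF = 27−16 = 11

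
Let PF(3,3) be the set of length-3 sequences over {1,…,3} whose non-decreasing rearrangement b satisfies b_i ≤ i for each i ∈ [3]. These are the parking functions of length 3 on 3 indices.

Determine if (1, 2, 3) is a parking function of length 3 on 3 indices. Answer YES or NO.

Sorted: b = (1, 2, 3).
  b_1=1 ≤ 1
  b_2=2 ≤ 2
  b_3=3 ≤ 3
All bounds hold ⇒ YES

YES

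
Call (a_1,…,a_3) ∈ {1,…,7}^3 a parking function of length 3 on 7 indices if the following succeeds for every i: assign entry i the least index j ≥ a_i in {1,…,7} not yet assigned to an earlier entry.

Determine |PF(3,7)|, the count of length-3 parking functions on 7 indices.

320

Count = (7+1−3)·(7+1)^{3−1} = 5×64 = 320 (Pollak)
Example (5,4,2) → sorted (2,4,5): b_i ≤ 4+i ∀i, a PF.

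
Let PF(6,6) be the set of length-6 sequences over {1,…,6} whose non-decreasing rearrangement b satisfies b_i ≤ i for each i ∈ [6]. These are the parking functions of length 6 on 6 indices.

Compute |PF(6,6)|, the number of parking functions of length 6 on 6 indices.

|PF(6,6)| = (6+1−6)·(6+1)^{6−1} = 1×16807 = 16807 [KW]
One tuple (3,5,5,4,2,1) → sorted (1,2,3,4,5,5): b_i ≤ i ∀i, a PF.

16807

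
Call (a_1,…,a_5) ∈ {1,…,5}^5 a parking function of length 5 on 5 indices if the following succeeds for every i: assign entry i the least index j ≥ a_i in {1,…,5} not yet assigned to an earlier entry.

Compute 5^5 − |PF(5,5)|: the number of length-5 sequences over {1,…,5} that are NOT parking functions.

1829

#PF = (5−5+1)·(5+1)^(5−1) = 1×1296 = 1296
Check (4,2,2,5,2) → sorted (2,2,2,4,5): b_1=2>1, not a PF.
So 3125 − 1296 = 1829 fail.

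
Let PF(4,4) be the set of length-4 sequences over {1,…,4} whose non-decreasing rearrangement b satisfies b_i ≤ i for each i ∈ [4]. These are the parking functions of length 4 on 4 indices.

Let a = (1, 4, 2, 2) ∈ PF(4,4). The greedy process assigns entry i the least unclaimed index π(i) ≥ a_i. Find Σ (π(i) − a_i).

1

Σπ = 4·5/2 = 10 (π permutes [4]); Σa = 1+4+2+2 = 9; disp = 10−9 = 1.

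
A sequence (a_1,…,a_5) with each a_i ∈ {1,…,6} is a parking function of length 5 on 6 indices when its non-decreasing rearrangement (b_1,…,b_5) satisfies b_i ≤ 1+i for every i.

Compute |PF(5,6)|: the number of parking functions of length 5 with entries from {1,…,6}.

4802

|PF(5,6)| = (6+1−5)·(6+1)^{5−1} = 2·2401 = 4802 [KW]
E.g. (1,2,4,5,4) → sorted (1,2,4,4,5): b_i ≤ 1+i ∀i, a PF.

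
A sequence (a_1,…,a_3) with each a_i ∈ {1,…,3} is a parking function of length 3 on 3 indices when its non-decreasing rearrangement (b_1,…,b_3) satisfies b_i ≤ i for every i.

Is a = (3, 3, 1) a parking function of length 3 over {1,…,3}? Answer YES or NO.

NO

Order a: b = (1, 3, 3).
  b_1=1 ≤ 1
  b_2=3 > 2
  fails at i=2 ⇒ NO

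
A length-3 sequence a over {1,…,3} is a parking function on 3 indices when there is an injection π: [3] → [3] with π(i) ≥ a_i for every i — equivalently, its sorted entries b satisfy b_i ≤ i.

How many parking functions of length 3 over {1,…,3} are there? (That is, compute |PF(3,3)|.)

16

|PF| = (3+1−3)·(3+1)^{3−1} = 1 · 16 = 16
E.g. (3,2,1) → sorted (1,2,3): b_i ≤ i ∀i, a PF.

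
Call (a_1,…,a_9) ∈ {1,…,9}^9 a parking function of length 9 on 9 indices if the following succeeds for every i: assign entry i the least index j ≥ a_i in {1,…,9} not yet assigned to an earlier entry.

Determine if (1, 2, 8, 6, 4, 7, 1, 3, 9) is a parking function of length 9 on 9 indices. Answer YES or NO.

Order a: b = (1, 1, 2, 3, 4, 6, 7, 8, 9).
  b_1=1 ≤ 1
  b_2=1 ≤ 2
  b_3=2 ≤ 3
  b_4=3 ≤ 4
  b_5=4 ≤ 5
  b_6=6 ≤ 6
  b_7=7 ≤ 7
  b_8=8 ≤ 8
  b_9=9 ≤ 9
All bounds hold ⇒ YES

YES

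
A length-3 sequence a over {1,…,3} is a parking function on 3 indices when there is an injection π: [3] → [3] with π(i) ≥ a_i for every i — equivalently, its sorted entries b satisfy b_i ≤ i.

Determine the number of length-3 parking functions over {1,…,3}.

Count = 1·4^2 = 1×16 = 16 [KW]
Check (1,1,2) → sorted (1,1,2): b_i ≤ i ∀i, a PF.

16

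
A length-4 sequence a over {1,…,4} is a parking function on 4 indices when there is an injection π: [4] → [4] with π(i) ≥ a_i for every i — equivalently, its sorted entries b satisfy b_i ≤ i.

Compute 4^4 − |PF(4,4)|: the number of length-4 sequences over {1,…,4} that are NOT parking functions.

Count = (4−4+1)·(4+1)^(4−1) = 1 · 125 = 125 (Pollak)
Example (4,4,3,4) → sorted (3,4,4,4): b_1=3>1, not a PF.
4^4 − 125 = 256 − 125 = 131

131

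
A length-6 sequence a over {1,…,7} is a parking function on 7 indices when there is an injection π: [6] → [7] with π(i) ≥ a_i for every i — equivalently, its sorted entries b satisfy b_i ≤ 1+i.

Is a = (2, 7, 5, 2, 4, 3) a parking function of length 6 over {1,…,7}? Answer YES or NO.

Sorted: b = (2, 2, 3, 4, 5, 7).
  b_1=2 ≤ 2
  b_2=2 ≤ 3
  b_3=3 ≤ 4
  b_4=4 ≤ 5
  b_5=5 ≤ 6
  b_6=7 ≤ 7
All bounds hold ⇒ YES

YES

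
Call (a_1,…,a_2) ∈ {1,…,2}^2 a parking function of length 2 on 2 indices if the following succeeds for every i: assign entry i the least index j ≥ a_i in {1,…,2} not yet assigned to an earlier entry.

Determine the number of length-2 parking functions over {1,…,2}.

3

#PF = 1·3^1 = 1×3 = 3
Check (1,2) → sorted (1,2): b_i ≤ i ∀i, a PF.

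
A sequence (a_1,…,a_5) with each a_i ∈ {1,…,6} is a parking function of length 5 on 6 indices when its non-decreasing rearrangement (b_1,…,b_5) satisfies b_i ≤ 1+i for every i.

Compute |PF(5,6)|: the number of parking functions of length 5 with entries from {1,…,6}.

4802

#PF = (6−5+1)·(6+1)^(5−1) = 2·2401 = 4802 (Konheim–Weiss)
Example (5,4,1,2,1) → sorted (1,1,2,4,5): b_i ≤ 1+i ∀i, a PF.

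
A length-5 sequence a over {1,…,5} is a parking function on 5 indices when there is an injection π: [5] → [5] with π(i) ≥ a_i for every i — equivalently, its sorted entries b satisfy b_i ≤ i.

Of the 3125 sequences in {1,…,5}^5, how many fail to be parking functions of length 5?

|PF| = (5−5+1)·(5+1)^(5−1) = 1 · 1296 = 1296 (Pollak)
Example (5,5,2,4,5) → sorted (2,4,5,5,5): b_1=2>1, not a PF.
So 3125 − 1296 = 1829 fail.

1829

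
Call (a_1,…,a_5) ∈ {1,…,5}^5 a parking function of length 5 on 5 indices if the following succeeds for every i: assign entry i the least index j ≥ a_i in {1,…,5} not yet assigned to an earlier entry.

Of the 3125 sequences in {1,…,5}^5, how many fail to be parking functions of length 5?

1829

#PF = (5−5+1)·(5+1)^(5−1) = 1 · 1296 = 1296 [KW]
One tuple (3,4,3,5,2) → sorted (2,3,3,4,5): b_1=2>1, not a PF.
Total 3125; non-PF = 3125−1296 = 1829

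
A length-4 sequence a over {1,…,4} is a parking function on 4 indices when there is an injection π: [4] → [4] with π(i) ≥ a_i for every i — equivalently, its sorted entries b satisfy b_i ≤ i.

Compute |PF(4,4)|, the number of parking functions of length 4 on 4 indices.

125

Count = (4−4+1)·(4+1)^(4−1) = 1·125 = 125 (Konheim–Weiss)
Check (4,3,2,1) → sorted (1,2,3,4): b_i ≤ i ∀i, a PF.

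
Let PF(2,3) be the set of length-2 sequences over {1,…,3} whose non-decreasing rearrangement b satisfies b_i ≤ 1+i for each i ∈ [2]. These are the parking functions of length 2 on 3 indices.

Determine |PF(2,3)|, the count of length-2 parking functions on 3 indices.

Count = (3−2+1)·(3+1)^(2−1) = 2·4 = 8
Example (2,2) → sorted (2,2): b_i ≤ 1+i ∀i, a PF.

8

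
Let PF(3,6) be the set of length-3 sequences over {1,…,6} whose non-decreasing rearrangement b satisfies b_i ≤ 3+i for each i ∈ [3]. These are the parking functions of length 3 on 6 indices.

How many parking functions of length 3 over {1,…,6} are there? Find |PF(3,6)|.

196

|PF(3,6)| = (6−3+1)·(6+1)^(3−1) = 4 · 49 = 196
E.g. (6,1,4) → sorted (1,4,6): b_i ≤ 3+i ∀i, a PF.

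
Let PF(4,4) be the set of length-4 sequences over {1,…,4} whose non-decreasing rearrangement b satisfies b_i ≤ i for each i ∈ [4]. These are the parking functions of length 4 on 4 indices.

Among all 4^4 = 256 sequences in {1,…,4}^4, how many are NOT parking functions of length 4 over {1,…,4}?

|PF| = (4+1−4)·(4+1)^{4−1} = 1×125 = 125
Example (3,4,4,3) → sorted (3,3,4,4): b_1=3>1, not a PF.
4^4 − 125 = 256 − 125 = 131

131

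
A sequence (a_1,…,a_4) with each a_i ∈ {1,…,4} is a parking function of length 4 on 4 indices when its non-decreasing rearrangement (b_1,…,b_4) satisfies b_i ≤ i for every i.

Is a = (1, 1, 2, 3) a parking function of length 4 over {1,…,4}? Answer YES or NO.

Sorted: b = (1, 1, 2, 3).
  b_1=1 ≤ 1
  b_2=1 ≤ 2
  b_3=2 ≤ 3
  b_4=3 ≤ 4
All bounds hold ⇒ YES

YES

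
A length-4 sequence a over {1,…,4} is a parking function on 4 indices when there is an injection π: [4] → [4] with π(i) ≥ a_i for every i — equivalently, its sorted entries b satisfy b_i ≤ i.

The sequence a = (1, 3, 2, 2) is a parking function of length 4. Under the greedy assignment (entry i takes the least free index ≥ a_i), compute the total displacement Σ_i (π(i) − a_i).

Σπ = 4·5/2 = 10 (π permutes [4]); Σa = 1+3+2+2 = 8; disp = 10−8 = 2.

2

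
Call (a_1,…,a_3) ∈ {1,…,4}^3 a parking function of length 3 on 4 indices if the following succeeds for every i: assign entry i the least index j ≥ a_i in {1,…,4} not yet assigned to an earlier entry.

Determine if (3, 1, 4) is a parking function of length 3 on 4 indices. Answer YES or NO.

YES

Order a: b = (1, 3, 4).
  b_1=1 ≤ 2
  b_2=3 ≤ 3
  b_3=4 ≤ 4
All bounds hold ⇒ YES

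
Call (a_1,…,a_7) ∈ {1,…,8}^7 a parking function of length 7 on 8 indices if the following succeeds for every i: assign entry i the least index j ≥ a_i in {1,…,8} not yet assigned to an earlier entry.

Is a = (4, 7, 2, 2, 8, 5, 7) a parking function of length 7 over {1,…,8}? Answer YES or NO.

NO

Rearranged: b = (2, 2, 4, 5, 7, 7, 8).
  b_1=2 ≤ 2
  b_2=2 ≤ 3
  b_3=4 ≤ 4
  b_4=5 ≤ 5
  b_5=7 > 6
  fails at i=5 ⇒ NO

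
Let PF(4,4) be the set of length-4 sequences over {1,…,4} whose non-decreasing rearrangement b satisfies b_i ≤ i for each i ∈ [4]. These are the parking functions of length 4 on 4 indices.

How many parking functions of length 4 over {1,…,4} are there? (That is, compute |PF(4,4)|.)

125

#PF = (4−4+1)·(4+1)^(4−1) = 1×125 = 125 (Konheim–Weiss)
Check (2,2,1,4) → sorted (1,2,2,4): b_i ≤ i ∀i, a PF.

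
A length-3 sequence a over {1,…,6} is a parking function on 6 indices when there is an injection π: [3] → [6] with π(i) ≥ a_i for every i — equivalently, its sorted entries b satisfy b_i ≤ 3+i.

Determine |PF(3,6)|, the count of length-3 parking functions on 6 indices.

196

|PF| = (6−3+1)·(6+1)^(3−1) = 4 · 49 = 196 [KW]
E.g. (4,1,4) → sorted (1,4,4): b_i ≤ 3+i ∀i, a PF.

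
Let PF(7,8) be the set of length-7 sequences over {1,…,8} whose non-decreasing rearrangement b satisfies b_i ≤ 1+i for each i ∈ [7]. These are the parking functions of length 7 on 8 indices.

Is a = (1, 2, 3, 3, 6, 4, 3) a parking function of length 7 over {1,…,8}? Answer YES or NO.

YES

Sorted: b = (1, 2, 3, 3, 3, 4, 6).
  b_1=1 ≤ 2
  b_2=2 ≤ 3
  b_3=3 ≤ 4
  b_4=3 ≤ 5
  b_5=3 ≤ 6
  b_6=4 ≤ 7
  b_7=6 ≤ 8
All bounds hold ⇒ YES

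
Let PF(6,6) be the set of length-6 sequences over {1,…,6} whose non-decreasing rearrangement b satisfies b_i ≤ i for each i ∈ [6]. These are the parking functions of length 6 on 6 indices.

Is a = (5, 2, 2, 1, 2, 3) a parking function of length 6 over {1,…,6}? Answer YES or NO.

YES

Order a: b = (1, 2, 2, 2, 3, 5).
  b_1=1 ≤ 1
  b_2=2 ≤ 2
  b_3=2 ≤ 3
  b_4=2 ≤ 4
  b_5=3 ≤ 5
  b_6=5 ≤ 6
All bounds hold ⇒ YES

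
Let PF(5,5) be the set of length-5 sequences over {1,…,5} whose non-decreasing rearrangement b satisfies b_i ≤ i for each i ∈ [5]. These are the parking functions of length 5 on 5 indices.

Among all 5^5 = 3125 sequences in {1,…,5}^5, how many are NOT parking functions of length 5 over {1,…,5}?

1829

|PF(5,5)| = 1·6^4 = 1 · 1296 = 1296 (Konheim–Weiss)
E.g. (2,4,2,5,4) → sorted (2,2,4,4,5): b_1=2>1, not a PF.
5^5 − 1296 = 3125 − 1296 = 1829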